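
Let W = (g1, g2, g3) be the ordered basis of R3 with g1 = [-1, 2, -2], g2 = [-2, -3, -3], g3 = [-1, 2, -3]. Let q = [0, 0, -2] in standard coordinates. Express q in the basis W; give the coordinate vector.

Write q = c_1 g1 + ... + c_3 g3 and solve for the c_i.
Row-reducing the augmented matrix [M | q] gives c = (-2, 0, 2).
Check: -2g1 + 0·g2 + 2g3 = [0, 0, -2].

[-2, 0, 2]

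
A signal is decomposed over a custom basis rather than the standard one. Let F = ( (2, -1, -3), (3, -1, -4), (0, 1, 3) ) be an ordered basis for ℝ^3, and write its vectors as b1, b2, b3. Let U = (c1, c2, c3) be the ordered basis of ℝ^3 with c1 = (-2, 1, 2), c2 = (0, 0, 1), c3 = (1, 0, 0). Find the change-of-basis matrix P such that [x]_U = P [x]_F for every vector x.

Column j of P is [bj]_U, since P maps F-coordinates to U-coordinates.
Expressing b1 in U: b1 = -c1 - c2 + 0·c3, so column 1 of P is (-1, -1, 0).
Doing the same for each bj gives P = [[-1, -1, 1], [-1, -2, 1], [0, 1, 2]].

[[-1, -1, 1], [-1, -2, 1], [0, 1, 2]]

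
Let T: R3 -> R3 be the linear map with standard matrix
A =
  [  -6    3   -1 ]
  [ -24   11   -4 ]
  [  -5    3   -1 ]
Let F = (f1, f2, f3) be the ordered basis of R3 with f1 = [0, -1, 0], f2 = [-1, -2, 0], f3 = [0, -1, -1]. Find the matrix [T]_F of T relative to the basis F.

[[2, -3, 1], [3, 0, 2], [3, 1, 2]]

With P the matrix whose columns are f1, ..., f3, [T]_F = P^(-1) A P.
Column by column: T(f1) = A f1 = [-3, -11, -3]; its F-coordinates [2, 3, 3] give column 1.
Continuing for each basis vector yields [T]_F = [[2, -3, 1], [3, 0, 2], [3, 1, 2]].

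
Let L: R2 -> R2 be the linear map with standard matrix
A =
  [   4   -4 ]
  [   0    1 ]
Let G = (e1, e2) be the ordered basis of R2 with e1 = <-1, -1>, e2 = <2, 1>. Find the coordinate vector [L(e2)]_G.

<2, 3>

Column 2 of [L]_G is the G-coordinate vector of L(e2).
In standard coordinates L(e2) = A e2 = <4, 1>.
Converting to G: <4, 1> = 2e1 + 3e2, so the coordinate vector is <2, 3>.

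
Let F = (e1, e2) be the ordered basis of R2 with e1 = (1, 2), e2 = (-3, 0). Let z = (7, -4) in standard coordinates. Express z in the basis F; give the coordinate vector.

(-2, -3)

Write z = c_1 e1 + c_2 e2 and solve for the c_i.
System: c_1 - 3c_2 = 7, 2c_1 + 0c_2 = -4; solving gives c_1 = -2, c_2 = -3.
Check: -2e1 - 3e2 = (7, -4).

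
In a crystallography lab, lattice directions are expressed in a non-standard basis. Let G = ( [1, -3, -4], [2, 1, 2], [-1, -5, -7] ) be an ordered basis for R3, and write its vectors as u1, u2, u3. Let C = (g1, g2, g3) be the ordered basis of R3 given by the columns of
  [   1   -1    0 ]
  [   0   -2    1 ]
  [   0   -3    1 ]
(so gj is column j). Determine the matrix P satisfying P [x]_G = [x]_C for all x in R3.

Let M have columns uj and N have columns gj. Then for every x, N [x]_C = x = M [x]_G, so P = N^(-1) M.
Since det N = 1, N^(-1) has integer entries; multiplying gives P = [[2, 1, 1], [1, -1, 2], [-1, -1, -1]].

[[2, 1, 1], [1, -1, 2], [-1, -1, -1]]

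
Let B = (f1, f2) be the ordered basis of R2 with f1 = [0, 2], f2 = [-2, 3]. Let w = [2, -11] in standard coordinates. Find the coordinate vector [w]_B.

[w]_B is the unique c with M c = w, where M has columns f1, f2.
System: 0c_1 - 2c_2 = 2, 2c_1 + 3c_2 = -11; solving gives c_1 = -4, c_2 = -1.
Check: -4f1 - f2 = [2, -11].

[-4, -1]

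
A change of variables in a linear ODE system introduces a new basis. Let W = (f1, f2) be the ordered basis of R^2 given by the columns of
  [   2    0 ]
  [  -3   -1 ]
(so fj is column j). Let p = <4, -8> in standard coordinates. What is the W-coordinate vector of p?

[p]_W is the unique c with M c = p, where M has columns f1, f2.
System: 2c_1 + 0c_2 = 4, -3c_1 - c_2 = -8; solving gives c_1 = 2, c_2 = 2.
Check: 2f1 + 2f2 = <4, -8>.

<2, 2>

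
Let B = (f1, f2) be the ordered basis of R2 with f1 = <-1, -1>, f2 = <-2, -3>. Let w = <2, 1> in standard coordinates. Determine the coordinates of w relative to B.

Write w = c_1 f1 + c_2 f2 and solve for the c_i.
System: -c_1 - 2c_2 = 2, -c_1 - 3c_2 = 1; solving gives c_1 = -4, c_2 = 1.
Check: -4f1 + f2 = <2, 1>.

<-4, 1>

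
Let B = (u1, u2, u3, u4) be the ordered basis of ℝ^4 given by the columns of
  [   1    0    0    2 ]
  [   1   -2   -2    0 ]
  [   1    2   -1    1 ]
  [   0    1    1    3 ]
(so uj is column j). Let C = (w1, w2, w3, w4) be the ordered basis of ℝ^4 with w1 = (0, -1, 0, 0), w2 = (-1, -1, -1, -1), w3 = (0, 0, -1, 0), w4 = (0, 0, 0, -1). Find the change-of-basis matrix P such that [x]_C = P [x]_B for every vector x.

[[0, 2, 2, 2], [-1, 0, 0, -2], [0, -2, 1, 1], [1, -1, -1, -1]]

Let M have columns uj and N have columns wj. Then for every x, N [x]_C = x = M [x]_B, so P = N^(-1) M.
Since det N = -1, N^(-1) has integer entries; multiplying gives P = [[0, 2, 2, 2], [-1, 0, 0, -2], [0, -2, 1, 1], [1, -1, -1, -1]].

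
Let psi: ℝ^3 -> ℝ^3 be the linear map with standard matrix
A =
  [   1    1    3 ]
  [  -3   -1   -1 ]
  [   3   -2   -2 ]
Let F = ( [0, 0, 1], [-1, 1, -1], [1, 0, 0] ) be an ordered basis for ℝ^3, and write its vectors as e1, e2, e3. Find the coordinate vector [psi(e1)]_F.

[-3, -1, 2]

Compute psi(e1) = A e1 = [3, -1, -2] in standard coordinates.
Then write this in F-coordinates: solve for y in y_1 e1 + ... + y_3 e3 = [3, -1, -2].
This gives y = [-3, -1, 2], which is column 1 of [psi]_F.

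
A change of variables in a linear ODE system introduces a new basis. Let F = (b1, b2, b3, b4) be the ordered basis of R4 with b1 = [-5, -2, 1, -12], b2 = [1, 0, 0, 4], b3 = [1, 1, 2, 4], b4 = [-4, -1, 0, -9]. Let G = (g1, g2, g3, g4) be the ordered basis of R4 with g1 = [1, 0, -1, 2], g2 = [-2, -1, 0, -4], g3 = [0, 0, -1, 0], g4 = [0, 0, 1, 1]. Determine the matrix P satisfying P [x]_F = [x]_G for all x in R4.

[[-1, 1, -1, -2], [2, 0, -1, 1], [-2, 1, 1, 1], [-2, 2, 2, -1]]

Take x = bj: its F-coordinates are the j-th standard unit vector, so P e_j — column j of P — equals [bj]_G.
b1 = -g1 + 2g2 - 2g3 - 2g4, giving column 1 = [-1, 2, -2, -2]; repeating for each j gives P = [[-1, 1, -1, -2], [2, 0, -1, 1], [-2, 1, 1, 1], [-2, 2, 2, -1]].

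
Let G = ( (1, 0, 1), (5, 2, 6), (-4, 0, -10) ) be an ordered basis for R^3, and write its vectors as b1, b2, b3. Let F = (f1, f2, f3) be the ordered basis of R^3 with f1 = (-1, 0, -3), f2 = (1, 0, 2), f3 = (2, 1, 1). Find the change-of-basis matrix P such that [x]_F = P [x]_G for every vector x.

Column j of P is [bj]_F, since P maps G-coordinates to F-coordinates.
Expressing b1 in F: b1 = f1 + 2f2 + 0·f3, so column 1 of P is (1, 2, 0).
Doing the same for each bj gives P = [[1, -2, 2], [2, -1, -2], [0, 2, 0]].

[[1, -2, 2], [2, -1, -2], [0, 2, 0]]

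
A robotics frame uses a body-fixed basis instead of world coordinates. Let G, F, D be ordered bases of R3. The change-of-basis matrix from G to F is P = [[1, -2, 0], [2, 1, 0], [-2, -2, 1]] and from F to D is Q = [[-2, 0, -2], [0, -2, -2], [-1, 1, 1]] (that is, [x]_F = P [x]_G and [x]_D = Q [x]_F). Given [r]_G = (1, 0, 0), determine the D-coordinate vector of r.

(2, 0, -1)

Apply P to get F-coordinates (1, 2, -2), then Q to get D-coordinates.
The result is [r]_D = (2, 0, -1).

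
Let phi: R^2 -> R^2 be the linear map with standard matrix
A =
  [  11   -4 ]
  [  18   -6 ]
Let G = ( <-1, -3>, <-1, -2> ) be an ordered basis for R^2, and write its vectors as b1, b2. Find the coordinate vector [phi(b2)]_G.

<0, 3>

Compute phi(b2) = A b2 = <-3, -6> in standard coordinates.
Then write this in G-coordinates: solve for y in y_1 b1 + y_2 b2 = <-3, -6>.
This gives y = <0, 3>, which is column 2 of [phi]_G.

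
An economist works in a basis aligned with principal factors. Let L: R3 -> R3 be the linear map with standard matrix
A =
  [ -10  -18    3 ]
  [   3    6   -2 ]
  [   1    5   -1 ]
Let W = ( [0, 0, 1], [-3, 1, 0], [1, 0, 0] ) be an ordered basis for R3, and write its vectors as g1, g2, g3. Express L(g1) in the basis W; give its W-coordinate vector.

[-1, -2, -3]

Column 1 of [L]_W is the W-coordinate vector of L(g1).
In standard coordinates L(g1) = A g1 = [3, -2, -1].
Converting to W: [3, -2, -1] = -g1 - 2g2 - 3g3, so the coordinate vector is [-1, -2, -3].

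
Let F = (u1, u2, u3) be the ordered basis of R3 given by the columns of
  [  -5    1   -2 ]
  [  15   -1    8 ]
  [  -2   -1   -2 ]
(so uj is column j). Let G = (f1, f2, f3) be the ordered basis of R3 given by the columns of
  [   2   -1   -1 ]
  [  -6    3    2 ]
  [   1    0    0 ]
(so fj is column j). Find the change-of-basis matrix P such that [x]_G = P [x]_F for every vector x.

[[-2, -1, -2], [1, -1, 0], [0, -2, -2]]

Let M have columns uj and N have columns fj. Then for every x, N [x]_G = x = M [x]_F, so P = N^(-1) M.
Since det N = 1, N^(-1) has integer entries; multiplying gives P = [[-2, -1, -2], [1, -1, 0], [0, -2, -2]].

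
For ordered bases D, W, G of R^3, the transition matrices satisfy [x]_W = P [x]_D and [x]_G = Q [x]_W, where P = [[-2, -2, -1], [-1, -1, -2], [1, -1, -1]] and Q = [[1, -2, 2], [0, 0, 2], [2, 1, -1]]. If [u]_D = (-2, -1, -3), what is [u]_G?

(-5, 4, 25)

First [u]_W = P [u]_D = (9, 9, 2).
Then [u]_G = Q [u]_W = (-5, 4, 25).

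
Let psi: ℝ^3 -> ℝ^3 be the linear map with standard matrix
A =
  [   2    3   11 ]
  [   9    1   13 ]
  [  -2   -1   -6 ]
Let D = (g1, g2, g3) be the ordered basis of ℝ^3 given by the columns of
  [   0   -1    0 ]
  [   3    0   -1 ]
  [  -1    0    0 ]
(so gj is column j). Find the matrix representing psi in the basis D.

[[-3, -2, -1], [2, 2, 3], [1, 3, -2]]

The j-th column of [psi]_D is [psi(gj)]_D.
psi(g1) = A g1 = [-2, -10, 3] = -3g1 + 2g2 + g3, so column 1 is [-3, 2, 1].
Repeating for g2, g3 and assembling the columns gives [[-3, -2, -1], [2, 2, 3], [1, 3, -2]].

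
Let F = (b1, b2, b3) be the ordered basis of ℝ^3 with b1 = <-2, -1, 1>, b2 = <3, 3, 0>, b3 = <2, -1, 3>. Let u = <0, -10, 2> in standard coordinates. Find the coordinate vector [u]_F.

We seek scalars with c_1 b1 + ... + c_3 b3 = u; equivalently solve M c = u where the columns of M are b1, ..., b3.
Gaussian elimination on [M | u] yields c = (-4, -4, 2).
Check: -4b1 - 4b2 + 2b3 = <0, -10, 2>.

<-4, -4, 2>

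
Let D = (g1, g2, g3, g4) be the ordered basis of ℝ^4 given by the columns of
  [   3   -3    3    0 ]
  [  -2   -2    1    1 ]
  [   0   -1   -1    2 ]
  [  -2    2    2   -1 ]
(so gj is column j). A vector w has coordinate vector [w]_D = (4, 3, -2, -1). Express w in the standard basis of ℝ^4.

w = M [w]_D, where M has columns g1, ..., g4.
Carrying out the matrix-vector product, w = (-3, -17, -3, -5).

(-3, -17, -3, -5)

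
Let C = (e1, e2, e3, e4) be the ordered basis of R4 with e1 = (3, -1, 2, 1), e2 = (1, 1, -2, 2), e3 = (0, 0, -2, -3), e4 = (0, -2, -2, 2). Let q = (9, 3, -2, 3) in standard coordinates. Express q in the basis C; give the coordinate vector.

We seek scalars with c_1 e1 + ... + c_4 e4 = q; equivalently solve M c = q where the columns of M are e1, ..., e4.
Gaussian elimination on [M | q] yields c = (2, 3, 1, -1).
Check: 2e1 + 3e2 + e3 - e4 = (9, 3, -2, 3).

(2, 3, 1, -1)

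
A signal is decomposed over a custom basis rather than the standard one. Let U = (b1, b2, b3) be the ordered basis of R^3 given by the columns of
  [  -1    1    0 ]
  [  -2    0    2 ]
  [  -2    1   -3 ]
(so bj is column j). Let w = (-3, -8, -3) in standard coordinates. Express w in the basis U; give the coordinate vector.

[w]_U is the unique c with M c = w, where M has columns b1, ..., b3.
Gaussian elimination on [M | w] yields c = (3, 0, -1).
Check: 3b1 + 0·b2 - b3 = (-3, -8, -3).

(3, 0, -1)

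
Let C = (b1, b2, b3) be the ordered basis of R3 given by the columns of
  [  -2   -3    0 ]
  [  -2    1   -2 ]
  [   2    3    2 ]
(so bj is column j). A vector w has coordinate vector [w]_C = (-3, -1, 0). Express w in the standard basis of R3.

The coordinates say w = -3b1 - b2 + 0·b3; adding the scaled basis vectors gives (9, 5, -9).

(9, 5, -9)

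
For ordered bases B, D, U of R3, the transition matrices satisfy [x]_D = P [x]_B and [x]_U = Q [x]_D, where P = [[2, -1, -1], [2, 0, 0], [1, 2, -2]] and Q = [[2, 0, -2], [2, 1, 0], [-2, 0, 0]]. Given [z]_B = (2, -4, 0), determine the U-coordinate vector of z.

(28, 20, -16)

Composing the changes, [z]_U = Q P [z]_B.
Q P = [[2, -6, 2], [6, -2, -2], [-4, 2, 2]]; applying this to (2, -4, 0) gives (28, 20, -16).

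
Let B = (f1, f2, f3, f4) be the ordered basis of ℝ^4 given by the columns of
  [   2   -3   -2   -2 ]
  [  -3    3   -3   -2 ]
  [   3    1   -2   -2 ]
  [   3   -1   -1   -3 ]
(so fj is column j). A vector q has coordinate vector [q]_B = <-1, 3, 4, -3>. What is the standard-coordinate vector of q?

<-13, 6, -2, -1>

q = M [q]_B, where M has columns f1, ..., f4.
Carrying out the matrix-vector product, q = <-13, 6, -2, -1>.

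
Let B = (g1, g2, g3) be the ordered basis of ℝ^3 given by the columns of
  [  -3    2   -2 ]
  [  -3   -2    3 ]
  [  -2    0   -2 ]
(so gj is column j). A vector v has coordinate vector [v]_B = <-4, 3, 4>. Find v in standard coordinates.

v = M [v]_B, where M has columns g1, ..., g3.
Carrying out the matrix-vector product, v = <10, 18, 0>.

<10, 18, 0>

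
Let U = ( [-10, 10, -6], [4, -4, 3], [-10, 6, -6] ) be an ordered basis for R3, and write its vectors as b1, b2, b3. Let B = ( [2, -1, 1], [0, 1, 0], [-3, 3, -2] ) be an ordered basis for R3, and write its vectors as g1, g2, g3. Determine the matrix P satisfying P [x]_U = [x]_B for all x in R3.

Take x = bj: its U-coordinates are the j-th standard unit vector, so P e_j — column j of P — equals [bj]_B.
b1 = -2g1 + 2g2 + 2g3, giving column 1 = [-2, 2, 2]; repeating for each j gives P = [[-2, -1, -2], [2, 1, -2], [2, -2, 2]].

[[-2, -1, -2], [2, 1, -2], [2, -2, 2]]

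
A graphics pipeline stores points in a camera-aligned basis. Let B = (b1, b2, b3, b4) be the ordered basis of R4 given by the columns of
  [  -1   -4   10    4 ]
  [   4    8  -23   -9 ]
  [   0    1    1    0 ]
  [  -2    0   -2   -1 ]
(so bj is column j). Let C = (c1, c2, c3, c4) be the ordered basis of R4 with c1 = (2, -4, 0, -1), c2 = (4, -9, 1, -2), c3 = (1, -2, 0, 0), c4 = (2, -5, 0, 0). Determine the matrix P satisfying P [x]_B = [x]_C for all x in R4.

[[2, -2, 0, 1], [0, 1, 1, 0], [-1, -2, 2, 0], [-2, -1, 2, 1]]

Let M have columns bj and N have columns cj. Then for every x, N [x]_C = x = M [x]_B, so P = N^(-1) M.
Since det N = -1, N^(-1) has integer entries; multiplying gives P = [[2, -2, 0, 1], [0, 1, 1, 0], [-1, -2, 2, 0], [-2, -1, 2, 1]].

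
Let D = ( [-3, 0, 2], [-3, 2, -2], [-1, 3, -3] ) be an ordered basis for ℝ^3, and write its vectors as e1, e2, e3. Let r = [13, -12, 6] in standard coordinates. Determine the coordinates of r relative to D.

Write r = c_1 e1 + ... + c_3 e3 and solve for the c_i.
Gaussian elimination on [M | r] yields c = (-3, 0, -4).
Check: -3e1 + 0·e2 - 4e3 = [13, -12, 6].

[-3, 0, -4]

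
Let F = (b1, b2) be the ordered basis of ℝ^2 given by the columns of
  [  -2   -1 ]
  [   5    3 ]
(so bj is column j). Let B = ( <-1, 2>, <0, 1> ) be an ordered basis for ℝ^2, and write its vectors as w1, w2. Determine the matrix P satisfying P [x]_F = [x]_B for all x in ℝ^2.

Let M have columns bj and N have columns wj. Then for every x, N [x]_B = x = M [x]_F, so P = N^(-1) M.
Since det N = -1, N^(-1) has integer entries; multiplying gives P = [[2, 1], [1, 1]].

[[2, 1], [1, 1]]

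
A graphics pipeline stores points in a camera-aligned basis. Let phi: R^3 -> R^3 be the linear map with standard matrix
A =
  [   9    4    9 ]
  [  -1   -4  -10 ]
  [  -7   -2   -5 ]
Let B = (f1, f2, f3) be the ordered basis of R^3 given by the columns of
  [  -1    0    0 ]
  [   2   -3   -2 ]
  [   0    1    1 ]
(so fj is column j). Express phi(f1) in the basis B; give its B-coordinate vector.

Compute phi(f1) = A f1 = (-1, -7, 3) in standard coordinates.
Then write this in B-coordinates: solve for y in y_1 f1 + ... + y_3 f3 = (-1, -7, 3).
This gives y = (1, 3, 0), which is column 1 of [phi]_B.

(1, 3, 0)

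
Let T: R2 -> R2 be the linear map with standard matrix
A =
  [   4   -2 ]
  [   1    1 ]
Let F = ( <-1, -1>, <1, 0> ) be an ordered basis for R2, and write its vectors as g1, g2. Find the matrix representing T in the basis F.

[[2, -1], [0, 3]]

With P the matrix whose columns are g1, g2, [T]_F = P^(-1) A P.
Column by column: T(g1) = A g1 = <-2, -2>; its F-coordinates <2, 0> give column 1.
Continuing for each basis vector yields [T]_F = [[2, -1], [0, 3]].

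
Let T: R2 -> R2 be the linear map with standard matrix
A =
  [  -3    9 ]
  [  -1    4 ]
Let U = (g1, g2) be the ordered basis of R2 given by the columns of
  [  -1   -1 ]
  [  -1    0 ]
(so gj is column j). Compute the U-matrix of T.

With P the matrix whose columns are g1, g2, [T]_U = P^(-1) A P.
Column by column: T(g1) = A g1 = [-6, -3]; its U-coordinates [3, 3] give column 1.
Continuing for each basis vector yields [T]_U = [[3, -1], [3, -2]].

[[3, -1], [3, -2]]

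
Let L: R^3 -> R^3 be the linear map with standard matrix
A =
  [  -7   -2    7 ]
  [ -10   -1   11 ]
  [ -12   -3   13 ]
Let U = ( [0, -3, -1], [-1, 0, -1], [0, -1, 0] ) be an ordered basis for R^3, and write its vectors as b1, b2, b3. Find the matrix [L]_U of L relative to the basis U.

The j-th column of [L]_U is [L(bj)]_U.
L(b1) = A b1 = [-1, -8, -4] = 3b1 + b2 - b3, so column 1 is [3, 1, -1].
Repeating for b2, b3 and assembling the columns gives [[3, 1, -1], [1, 0, -2], [-1, -2, 2]].

[[3, 1, -1], [1, 0, -2], [-1, -2, 2]]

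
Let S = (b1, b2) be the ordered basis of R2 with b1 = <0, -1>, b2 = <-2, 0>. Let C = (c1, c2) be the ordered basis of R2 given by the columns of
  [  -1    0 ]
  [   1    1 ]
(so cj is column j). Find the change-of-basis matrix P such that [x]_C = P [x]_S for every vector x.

[[0, 2], [-1, -2]]

Let M have columns bj and N have columns cj. Then for every x, N [x]_C = x = M [x]_S, so P = N^(-1) M.
Since det N = -1, N^(-1) has integer entries; multiplying gives P = [[0, 2], [-1, -2]].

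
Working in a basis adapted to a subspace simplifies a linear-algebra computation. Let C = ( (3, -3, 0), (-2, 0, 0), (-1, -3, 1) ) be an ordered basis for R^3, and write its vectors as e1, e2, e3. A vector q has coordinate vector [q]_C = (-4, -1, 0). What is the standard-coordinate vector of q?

(-10, 12, 0)

By definition q = -4e1 - e2 + 0·e3.
Summing componentwise gives (-10, 12, 0).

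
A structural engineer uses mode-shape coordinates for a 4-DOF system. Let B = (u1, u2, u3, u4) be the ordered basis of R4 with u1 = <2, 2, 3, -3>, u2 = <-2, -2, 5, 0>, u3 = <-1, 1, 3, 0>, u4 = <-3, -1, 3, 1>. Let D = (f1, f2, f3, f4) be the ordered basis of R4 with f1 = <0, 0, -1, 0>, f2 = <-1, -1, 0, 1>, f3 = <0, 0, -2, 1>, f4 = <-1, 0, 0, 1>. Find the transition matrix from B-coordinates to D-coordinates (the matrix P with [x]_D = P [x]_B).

[[-1, -1, -1, 1], [-2, 2, -1, 1], [-1, -2, -1, -2], [0, 0, 2, 2]]

Take x = uj: its B-coordinates are the j-th standard unit vector, so P e_j — column j of P — equals [uj]_D.
u1 = -f1 - 2f2 - f3 + 0·f4, giving column 1 = <-1, -2, -1, 0>; repeating for each j gives P = [[-1, -1, -1, 1], [-2, 2, -1, 1], [-1, -2, -1, -2], [0, 0, 2, 2]].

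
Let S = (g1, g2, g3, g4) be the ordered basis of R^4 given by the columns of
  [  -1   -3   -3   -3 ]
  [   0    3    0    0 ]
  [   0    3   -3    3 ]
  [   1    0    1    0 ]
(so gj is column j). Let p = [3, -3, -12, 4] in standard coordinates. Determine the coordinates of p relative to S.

We seek scalars with c_1 g1 + ... + c_4 g4 = p; equivalently solve M c = p where the columns of M are g1, ..., g4.
Solving this 4x4 system gives c = (3, -1, 1, -2).
Check: 3g1 - g2 + g3 - 2g4 = [3, -3, -12, 4].

[3, -1, 1, -2]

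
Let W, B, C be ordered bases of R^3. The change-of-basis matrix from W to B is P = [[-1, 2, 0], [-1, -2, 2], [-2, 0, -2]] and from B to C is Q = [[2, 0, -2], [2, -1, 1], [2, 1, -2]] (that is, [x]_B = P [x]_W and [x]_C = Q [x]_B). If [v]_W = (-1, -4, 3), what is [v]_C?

(-6, -33, 9)

First [v]_B = P [v]_W = (-7, 15, -4).
Then [v]_C = Q [v]_B = (-6, -33, 9).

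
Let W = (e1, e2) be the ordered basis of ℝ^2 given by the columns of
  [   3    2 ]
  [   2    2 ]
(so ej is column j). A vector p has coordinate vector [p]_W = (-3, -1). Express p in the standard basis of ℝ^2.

(-11, -8)

The coordinates say p = -3e1 - e2; adding the scaled basis vectors gives (-11, -8).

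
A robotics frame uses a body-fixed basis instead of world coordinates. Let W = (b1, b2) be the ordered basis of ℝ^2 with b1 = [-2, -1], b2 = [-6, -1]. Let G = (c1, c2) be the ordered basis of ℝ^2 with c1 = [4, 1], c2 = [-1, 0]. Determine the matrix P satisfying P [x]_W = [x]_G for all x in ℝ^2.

Take x = bj: its W-coordinates are the j-th standard unit vector, so P e_j — column j of P — equals [bj]_G.
b1 = -c1 - 2c2, giving column 1 = [-1, -2]; repeating for each j gives P = [[-1, -1], [-2, 2]].

[[-1, -1], [-2, 2]]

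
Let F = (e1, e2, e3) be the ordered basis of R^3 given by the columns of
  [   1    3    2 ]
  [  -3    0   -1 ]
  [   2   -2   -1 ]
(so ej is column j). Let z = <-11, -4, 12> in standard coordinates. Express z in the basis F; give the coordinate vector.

<2, -3, -2>

[z]_F is the unique c with M c = z, where M has columns e1, ..., e3.
Row-reducing the augmented matrix [M | z] gives c = (2, -3, -2).
Check: 2e1 - 3e2 - 2e3 = <-11, -4, 12>.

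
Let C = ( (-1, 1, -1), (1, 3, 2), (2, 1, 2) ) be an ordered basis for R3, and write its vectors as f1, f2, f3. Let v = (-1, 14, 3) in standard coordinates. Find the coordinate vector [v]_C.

[v]_C is the unique c with M c = v, where M has columns f1, ..., f3.
Gaussian elimination on [M | v] yields c = (3, 4, -1).
Check: 3f1 + 4f2 - f3 = (-1, 14, 3).

(3, 4, -1)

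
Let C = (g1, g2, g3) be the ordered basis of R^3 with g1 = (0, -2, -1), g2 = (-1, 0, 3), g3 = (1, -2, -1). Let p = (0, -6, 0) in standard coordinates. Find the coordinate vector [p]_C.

[p]_C is the unique c with M c = p, where M has columns g1, ..., g3.
Solving this 3x3 system gives c = (2, 1, 1).
Check: 2g1 + g2 + g3 = (0, -6, 0).

(2, 1, 1)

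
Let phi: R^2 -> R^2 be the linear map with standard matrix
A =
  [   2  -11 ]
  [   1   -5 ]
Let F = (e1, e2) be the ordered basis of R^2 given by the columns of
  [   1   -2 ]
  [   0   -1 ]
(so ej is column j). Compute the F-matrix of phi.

[[0, 1], [-1, -3]]

The j-th column of [phi]_F is [phi(ej)]_F.
phi(e1) = A e1 = [2, 1] = 0·e1 - e2, so column 1 is [0, -1].
Repeating for e2 and assembling the columns gives [[0, 1], [-1, -3]].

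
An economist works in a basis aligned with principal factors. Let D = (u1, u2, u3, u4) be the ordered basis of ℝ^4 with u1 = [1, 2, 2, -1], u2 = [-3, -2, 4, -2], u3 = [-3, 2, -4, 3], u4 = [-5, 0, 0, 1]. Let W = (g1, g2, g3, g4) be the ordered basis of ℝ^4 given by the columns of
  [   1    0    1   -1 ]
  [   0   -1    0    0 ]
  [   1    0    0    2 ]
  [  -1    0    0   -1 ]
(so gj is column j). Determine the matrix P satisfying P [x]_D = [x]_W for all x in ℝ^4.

[[0, 0, -2, -2], [-2, 2, -2, 0], [2, -1, -2, -2], [1, 2, -1, 1]]

Column j of P is [uj]_W, since P maps D-coordinates to W-coordinates.
Expressing u1 in W: u1 = 0·g1 - 2g2 + 2g3 + g4, so column 1 of P is [0, -2, 2, 1].
Doing the same for each uj gives P = [[0, 0, -2, -2], [-2, 2, -2, 0], [2, -1, -2, -2], [1, 2, -1, 1]].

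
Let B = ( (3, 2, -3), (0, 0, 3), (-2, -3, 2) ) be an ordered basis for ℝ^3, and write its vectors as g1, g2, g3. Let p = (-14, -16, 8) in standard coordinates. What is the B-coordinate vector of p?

(-2, -2, 4)

We seek scalars with c_1 g1 + ... + c_3 g3 = p; equivalently solve M c = p where the columns of M are g1, ..., g3.
Solving this 3x3 system gives c = (-2, -2, 4).
Check: -2g1 - 2g2 + 4g3 = (-14, -16, 8).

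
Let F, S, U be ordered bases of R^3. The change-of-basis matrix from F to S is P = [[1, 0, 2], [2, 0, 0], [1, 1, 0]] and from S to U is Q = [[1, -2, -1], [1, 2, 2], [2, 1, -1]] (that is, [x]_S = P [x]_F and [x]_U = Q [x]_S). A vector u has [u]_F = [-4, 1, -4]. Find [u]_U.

[7, -34, -29]

First [u]_S = P [u]_F = [-12, -8, -3].
Then [u]_U = Q [u]_S = [7, -34, -29].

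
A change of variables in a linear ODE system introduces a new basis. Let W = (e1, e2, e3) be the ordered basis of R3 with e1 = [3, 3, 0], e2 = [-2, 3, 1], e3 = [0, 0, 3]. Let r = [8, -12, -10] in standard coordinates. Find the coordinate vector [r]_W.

[r]_W is the unique c with M c = r, where M has columns e1, ..., e3.
Row-reducing the augmented matrix [M | r] gives c = (0, -4, -2).
Check: 0·e1 - 4e2 - 2e3 = [8, -12, -10].

[0, -4, -2]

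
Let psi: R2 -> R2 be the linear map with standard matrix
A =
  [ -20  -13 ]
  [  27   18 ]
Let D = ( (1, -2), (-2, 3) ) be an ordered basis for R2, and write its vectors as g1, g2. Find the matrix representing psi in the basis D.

The j-th column of [psi]_D is [psi(gj)]_D.
psi(g1) = A g1 = (6, -9) = 0·g1 - 3g2, so column 1 is (0, -3).
Repeating for g2 and assembling the columns gives [[0, -3], [-3, -2]].

[[0, -3], [-3, -2]]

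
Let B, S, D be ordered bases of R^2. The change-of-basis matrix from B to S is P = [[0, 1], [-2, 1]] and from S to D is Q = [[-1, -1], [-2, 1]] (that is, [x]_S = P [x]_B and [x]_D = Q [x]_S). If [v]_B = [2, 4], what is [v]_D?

[-4, -8]

Composing the changes, [v]_D = Q P [v]_B.
Q P = [[2, -2], [-2, -1]]; applying this to [2, 4] gives [-4, -8].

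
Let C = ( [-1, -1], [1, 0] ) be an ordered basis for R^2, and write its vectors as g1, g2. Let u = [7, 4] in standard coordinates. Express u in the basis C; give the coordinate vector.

[u]_C is the unique c with M c = u, where M has columns g1, g2.
System: -c_1 + c_2 = 7, -c_1 + 0c_2 = 4; solving gives c_1 = -4, c_2 = 3.
Check: -4g1 + 3g2 = [7, 4].

[-4, 3]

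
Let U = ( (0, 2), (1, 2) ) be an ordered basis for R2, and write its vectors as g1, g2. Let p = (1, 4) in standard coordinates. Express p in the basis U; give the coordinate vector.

(1, 1)

[p]_U is the unique c with M c = p, where M has columns g1, g2.
System: 0c_1 + c_2 = 1, 2c_1 + 2c_2 = 4; solving gives c_1 = 1, c_2 = 1.
Check: g1 + g2 = (1, 4).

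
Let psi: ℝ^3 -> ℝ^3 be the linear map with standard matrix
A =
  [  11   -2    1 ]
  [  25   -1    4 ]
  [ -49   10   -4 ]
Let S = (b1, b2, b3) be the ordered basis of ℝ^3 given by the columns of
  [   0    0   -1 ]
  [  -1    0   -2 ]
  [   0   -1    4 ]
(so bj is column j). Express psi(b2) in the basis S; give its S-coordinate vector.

Column 2 of [psi]_S is the S-coordinate vector of psi(b2).
In standard coordinates psi(b2) = A b2 = <-1, -4, 4>.
Converting to S: <-1, -4, 4> = 2b1 + 0·b2 + b3, so the coordinate vector is <2, 0, 1>.

<2, 0, 1>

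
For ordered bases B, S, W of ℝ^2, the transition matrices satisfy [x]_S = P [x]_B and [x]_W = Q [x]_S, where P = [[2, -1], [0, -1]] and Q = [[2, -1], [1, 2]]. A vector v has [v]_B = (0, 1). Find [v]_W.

(-1, -3)

Apply P to get S-coordinates (-1, -1), then Q to get W-coordinates.
The result is [v]_W = (-1, -3).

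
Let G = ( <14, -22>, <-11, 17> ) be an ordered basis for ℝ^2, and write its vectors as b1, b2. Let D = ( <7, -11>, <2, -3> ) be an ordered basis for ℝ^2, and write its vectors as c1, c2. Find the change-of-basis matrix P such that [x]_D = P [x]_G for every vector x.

[[2, -1], [0, -2]]

Let M have columns bj and N have columns cj. Then for every x, N [x]_D = x = M [x]_G, so P = N^(-1) M.
Since det N = 1, N^(-1) has integer entries; multiplying gives P = [[2, -1], [0, -2]].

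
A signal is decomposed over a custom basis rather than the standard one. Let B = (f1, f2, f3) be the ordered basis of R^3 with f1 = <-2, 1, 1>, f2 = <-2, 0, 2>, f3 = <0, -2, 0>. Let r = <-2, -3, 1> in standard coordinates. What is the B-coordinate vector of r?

We seek scalars with c_1 f1 + ... + c_3 f3 = r; equivalently solve M c = r where the columns of M are f1, ..., f3.
Solving this 3x3 system gives c = (1, 0, 2).
Check: f1 + 0·f2 + 2f3 = <-2, -3, 1>.

<1, 0, 2>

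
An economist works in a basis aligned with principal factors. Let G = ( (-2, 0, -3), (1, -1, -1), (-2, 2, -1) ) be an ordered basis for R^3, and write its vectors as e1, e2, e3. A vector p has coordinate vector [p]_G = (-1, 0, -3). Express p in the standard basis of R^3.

p = M [p]_G, where M has columns e1, ..., e3.
Carrying out the matrix-vector product, p = (8, -6, 6).

(8, -6, 6)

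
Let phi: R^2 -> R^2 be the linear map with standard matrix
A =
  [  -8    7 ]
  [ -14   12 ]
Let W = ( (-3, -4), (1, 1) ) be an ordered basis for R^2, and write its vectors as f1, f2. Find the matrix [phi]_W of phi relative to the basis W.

With P the matrix whose columns are f1, f2, [phi]_W = P^(-1) A P.
Column by column: phi(f1) = A f1 = (-4, -6); its W-coordinates (2, 2) give column 1.
Continuing for each basis vector yields [phi]_W = [[2, 1], [2, 2]].

[[2, 1], [2, 2]]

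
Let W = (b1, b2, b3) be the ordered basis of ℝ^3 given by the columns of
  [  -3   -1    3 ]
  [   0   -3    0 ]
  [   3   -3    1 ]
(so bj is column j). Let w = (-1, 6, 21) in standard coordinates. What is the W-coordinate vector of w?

Write w = c_1 b1 + ... + c_3 b3 and solve for the c_i.
Solving this 3x3 system gives c = (4, -2, 3).
Check: 4b1 - 2b2 + 3b3 = (-1, 6, 21).

(4, -2, 3)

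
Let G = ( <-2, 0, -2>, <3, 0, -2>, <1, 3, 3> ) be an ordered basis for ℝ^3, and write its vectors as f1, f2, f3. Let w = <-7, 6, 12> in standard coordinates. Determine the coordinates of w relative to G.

Write w = c_1 f1 + ... + c_3 f3 and solve for the c_i.
Row-reducing the augmented matrix [M | w] gives c = (0, -3, 2).
Check: 0·f1 - 3f2 + 2f3 = <-7, 6, 12>.

<0, -3, 2>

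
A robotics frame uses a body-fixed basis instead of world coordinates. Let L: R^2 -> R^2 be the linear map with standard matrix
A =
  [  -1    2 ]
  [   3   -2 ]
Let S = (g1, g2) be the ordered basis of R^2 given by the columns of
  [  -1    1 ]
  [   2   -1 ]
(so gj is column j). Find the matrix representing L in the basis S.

Let P have columns g1, g2. Then [L]_S = P^(-1) A P.
Here det P = -1, so P^(-1) is integer; computing A P first and then P^(-1)(A P) gives [[-2, 2], [3, -1]].

[[-2, 2], [3, -1]]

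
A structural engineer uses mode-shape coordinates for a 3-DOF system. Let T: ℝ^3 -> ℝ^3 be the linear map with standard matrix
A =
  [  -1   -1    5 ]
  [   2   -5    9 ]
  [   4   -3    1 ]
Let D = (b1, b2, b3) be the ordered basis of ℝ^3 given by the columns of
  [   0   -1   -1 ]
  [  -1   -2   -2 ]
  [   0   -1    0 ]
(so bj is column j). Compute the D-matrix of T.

The j-th column of [T]_D is [T(bj)]_D.
T(b1) = A b1 = <1, 5, 3> = -3b1 - 3b2 + 2b3, so column 1 is <-3, -3, 2>.
Repeating for b2, b3 and assembling the columns gives [[-3, -3, -2], [-3, -1, -2], [2, 3, -1]].

[[-3, -3, -2], [-3, -1, -2], [2, 3, -1]]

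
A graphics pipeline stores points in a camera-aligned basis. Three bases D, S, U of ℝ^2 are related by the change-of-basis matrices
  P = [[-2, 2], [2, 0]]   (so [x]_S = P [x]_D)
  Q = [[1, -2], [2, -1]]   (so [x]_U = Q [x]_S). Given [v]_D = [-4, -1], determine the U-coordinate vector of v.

[22, 20]

Apply P to get S-coordinates [6, -8], then Q to get U-coordinates.
The result is [v]_U = [22, 20].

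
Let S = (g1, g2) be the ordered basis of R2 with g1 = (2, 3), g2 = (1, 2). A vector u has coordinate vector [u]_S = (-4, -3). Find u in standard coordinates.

(-11, -18)

The coordinates say u = -4g1 - 3g2; adding the scaled basis vectors gives (-11, -18).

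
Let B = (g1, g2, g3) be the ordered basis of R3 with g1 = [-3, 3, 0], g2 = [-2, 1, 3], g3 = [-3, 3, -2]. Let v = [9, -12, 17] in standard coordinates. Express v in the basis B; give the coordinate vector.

We seek scalars with c_1 g1 + ... + c_3 g3 = v; equivalently solve M c = v where the columns of M are g1, ..., g3.
Solving this 3x3 system gives c = (-1, 3, -4).
Check: -g1 + 3g2 - 4g3 = [9, -12, 17].

[-1, 3, -4]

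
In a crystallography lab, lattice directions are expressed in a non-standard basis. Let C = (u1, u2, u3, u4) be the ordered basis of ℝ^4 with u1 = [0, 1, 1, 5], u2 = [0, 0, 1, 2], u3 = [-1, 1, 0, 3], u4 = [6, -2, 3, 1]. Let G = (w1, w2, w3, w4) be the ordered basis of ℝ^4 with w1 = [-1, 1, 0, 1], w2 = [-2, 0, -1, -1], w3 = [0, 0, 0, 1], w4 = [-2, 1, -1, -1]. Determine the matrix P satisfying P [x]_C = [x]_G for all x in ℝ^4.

Take x = uj: its C-coordinates are the j-th standard unit vector, so P e_j — column j of P — equals [uj]_G.
u1 = 2w1 + 0·w2 + 2w3 - w4, giving column 1 = [2, 0, 2, -1]; repeating for each j gives P = [[2, 2, 1, 0], [0, 1, 0, -1], [2, -1, 2, -2], [-1, -2, 0, -2]].

[[2, 2, 1, 0], [0, 1, 0, -1], [2, -1, 2, -2], [-1, -2, 0, -2]]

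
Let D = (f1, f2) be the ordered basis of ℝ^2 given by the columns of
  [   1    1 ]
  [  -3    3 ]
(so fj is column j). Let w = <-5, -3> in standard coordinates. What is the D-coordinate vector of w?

Write w = c_1 f1 + c_2 f2 and solve for the c_i.
System: c_1 + c_2 = -5, -3c_1 + 3c_2 = -3; solving gives c_1 = -2, c_2 = -3.
Check: -2f1 - 3f2 = <-5, -3>.

<-2, -3>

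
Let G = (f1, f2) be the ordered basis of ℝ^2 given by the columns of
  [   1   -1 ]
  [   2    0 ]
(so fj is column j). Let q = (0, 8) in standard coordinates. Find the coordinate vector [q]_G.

[q]_G is the unique c with M c = q, where M has columns f1, f2.
System: c_1 - c_2 = 0, 2c_1 + 0c_2 = 8; solving gives c_1 = 4, c_2 = 4.
Check: 4f1 + 4f2 = (0, 8).

(4, 4)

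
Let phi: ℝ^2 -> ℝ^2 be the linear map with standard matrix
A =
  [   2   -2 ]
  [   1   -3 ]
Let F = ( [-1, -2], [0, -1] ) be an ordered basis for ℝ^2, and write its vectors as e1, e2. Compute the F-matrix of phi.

[[-2, -2], [-1, 1]]

With P the matrix whose columns are e1, e2, [phi]_F = P^(-1) A P.
Column by column: phi(e1) = A e1 = [2, 5]; its F-coordinates [-2, -1] give column 1.
Continuing for each basis vector yields [phi]_F = [[-2, -2], [-1, 1]].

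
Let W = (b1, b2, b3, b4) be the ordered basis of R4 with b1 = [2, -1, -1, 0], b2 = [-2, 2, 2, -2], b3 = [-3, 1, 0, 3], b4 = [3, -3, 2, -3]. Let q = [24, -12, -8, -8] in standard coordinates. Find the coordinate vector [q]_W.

[4, -2, -4, 0]

Write q = c_1 b1 + ... + c_4 b4 and solve for the c_i.
Row-reducing the augmented matrix [M | q] gives c = (4, -2, -4, 0).
Check: 4b1 - 2b2 - 4b3 + 0·b4 = [24, -12, -8, -8].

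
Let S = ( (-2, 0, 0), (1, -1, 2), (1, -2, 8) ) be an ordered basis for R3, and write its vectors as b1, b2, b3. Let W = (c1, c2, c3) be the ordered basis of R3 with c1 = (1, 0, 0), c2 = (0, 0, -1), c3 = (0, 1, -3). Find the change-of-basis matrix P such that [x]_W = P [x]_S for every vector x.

[[-2, 1, 1], [0, 1, -2], [0, -1, -2]]

Take x = bj: its S-coordinates are the j-th standard unit vector, so P e_j — column j of P — equals [bj]_W.
b1 = -2c1 + 0·c2 + 0·c3, giving column 1 = (-2, 0, 0); repeating for each j gives P = [[-2, 1, 1], [0, 1, -2], [0, -1, -2]].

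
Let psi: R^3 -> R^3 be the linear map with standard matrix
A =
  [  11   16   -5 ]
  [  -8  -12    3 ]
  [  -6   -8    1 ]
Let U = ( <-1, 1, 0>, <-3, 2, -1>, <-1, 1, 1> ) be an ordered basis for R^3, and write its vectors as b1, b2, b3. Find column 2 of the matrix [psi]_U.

Column 2 of [psi]_U is the U-coordinate vector of psi(b2).
In standard coordinates psi(b2) = A b2 = <4, -3, 1>.
Converting to U: <4, -3, 1> = -b1 - b2 + 0·b3, so the coordinate vector is <-1, -1, 0>.

<-1, -1, 0>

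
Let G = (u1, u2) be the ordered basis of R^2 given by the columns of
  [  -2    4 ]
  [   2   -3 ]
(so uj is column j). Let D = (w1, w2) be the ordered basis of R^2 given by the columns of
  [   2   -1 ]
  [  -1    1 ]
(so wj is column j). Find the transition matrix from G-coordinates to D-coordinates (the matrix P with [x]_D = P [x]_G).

[[0, 1], [2, -2]]

Column j of P is [uj]_D, since P maps G-coordinates to D-coordinates.
Expressing u1 in D: u1 = 0·w1 + 2w2, so column 1 of P is [0, 2].
Doing the same for each uj gives P = [[0, 1], [2, -2]].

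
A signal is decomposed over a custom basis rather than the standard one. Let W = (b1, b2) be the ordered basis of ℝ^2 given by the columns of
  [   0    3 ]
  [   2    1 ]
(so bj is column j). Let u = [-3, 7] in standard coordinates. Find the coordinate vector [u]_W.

[u]_W is the unique c with M c = u, where M has columns b1, b2.
System: 0c_1 + 3c_2 = -3, 2c_1 + c_2 = 7; solving gives c_1 = 4, c_2 = -1.
Check: 4b1 - b2 = [-3, 7].

[4, -1]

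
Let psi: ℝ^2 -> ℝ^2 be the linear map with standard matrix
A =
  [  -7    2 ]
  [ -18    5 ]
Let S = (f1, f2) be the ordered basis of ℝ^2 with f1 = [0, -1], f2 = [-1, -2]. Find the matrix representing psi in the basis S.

[[1, -2], [2, -3]]

Let P have columns f1, f2. Then [psi]_S = P^(-1) A P.
Here det P = -1, so P^(-1) is integer; computing A P first and then P^(-1)(A P) gives [[1, -2], [2, -3]].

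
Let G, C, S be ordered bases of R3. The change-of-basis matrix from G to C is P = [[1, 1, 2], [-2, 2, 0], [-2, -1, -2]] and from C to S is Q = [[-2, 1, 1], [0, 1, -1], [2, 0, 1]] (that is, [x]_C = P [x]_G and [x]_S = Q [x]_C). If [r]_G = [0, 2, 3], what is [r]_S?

Composing the changes, [r]_S = Q P [r]_G.
Q P = [[-6, -1, -6], [0, 3, 2], [0, 1, 2]]; applying this to [0, 2, 3] gives [-20, 12, 8].

[-20, 12, 8]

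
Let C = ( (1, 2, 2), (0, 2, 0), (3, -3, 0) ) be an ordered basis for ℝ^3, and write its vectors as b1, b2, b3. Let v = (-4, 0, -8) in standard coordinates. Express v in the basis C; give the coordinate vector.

We seek scalars with c_1 b1 + ... + c_3 b3 = v; equivalently solve M c = v where the columns of M are b1, ..., b3.
Row-reducing the augmented matrix [M | v] gives c = (-4, 4, 0).
Check: -4b1 + 4b2 + 0·b3 = (-4, 0, -8).

(-4, 4, 0)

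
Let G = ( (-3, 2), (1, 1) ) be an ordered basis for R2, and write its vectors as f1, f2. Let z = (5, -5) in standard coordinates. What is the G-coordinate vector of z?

(-2, -1)

Write z = c_1 f1 + c_2 f2 and solve for the c_i.
System: -3c_1 + c_2 = 5, 2c_1 + c_2 = -5; solving gives c_1 = -2, c_2 = -1.
Check: -2f1 - f2 = (5, -5).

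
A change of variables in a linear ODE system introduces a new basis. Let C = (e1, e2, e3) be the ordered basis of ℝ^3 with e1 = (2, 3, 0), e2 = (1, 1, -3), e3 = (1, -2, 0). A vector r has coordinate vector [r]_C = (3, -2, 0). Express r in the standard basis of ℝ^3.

(4, 7, 6)

r = M [r]_C, where M has columns e1, ..., e3.
Carrying out the matrix-vector product, r = (4, 7, 6).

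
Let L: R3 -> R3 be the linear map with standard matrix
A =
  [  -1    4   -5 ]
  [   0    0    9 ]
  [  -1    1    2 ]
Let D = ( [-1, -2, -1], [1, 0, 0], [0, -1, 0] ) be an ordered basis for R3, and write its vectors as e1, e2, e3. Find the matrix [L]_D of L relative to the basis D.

[[3, 1, 1], [1, 0, -3], [3, -2, -2]]

Let P have columns e1, ..., e3. Then [L]_D = P^(-1) A P.
Here det P = 1, so P^(-1) is integer; computing A P first and then P^(-1)(A P) gives [[3, 1, 1], [1, 0, -3], [3, -2, -2]].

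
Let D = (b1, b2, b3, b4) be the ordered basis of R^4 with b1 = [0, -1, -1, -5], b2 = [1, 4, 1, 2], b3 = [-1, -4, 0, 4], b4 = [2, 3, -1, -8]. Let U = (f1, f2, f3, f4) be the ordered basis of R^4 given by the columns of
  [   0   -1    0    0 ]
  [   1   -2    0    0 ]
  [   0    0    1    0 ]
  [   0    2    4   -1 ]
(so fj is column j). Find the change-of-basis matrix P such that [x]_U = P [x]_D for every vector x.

Column j of P is [bj]_U, since P maps D-coordinates to U-coordinates.
Expressing b1 in U: b1 = -f1 + 0·f2 - f3 + f4, so column 1 of P is [-1, 0, -1, 1].
Doing the same for each bj gives P = [[-1, 2, -2, -1], [0, -1, 1, -2], [-1, 1, 0, -1], [1, 0, -2, 0]].

[[-1, 2, -2, -1], [0, -1, 1, -2], [-1, 1, 0, -1], [1, 0, -2, 0]]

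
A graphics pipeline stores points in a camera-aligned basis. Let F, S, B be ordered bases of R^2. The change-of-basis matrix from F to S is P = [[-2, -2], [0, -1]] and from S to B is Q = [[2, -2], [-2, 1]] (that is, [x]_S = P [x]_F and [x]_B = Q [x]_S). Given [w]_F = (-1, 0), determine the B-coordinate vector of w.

(4, -4)

Composing the changes, [w]_B = Q P [w]_F.
Q P = [[-4, -2], [4, 3]]; applying this to (-1, 0) gives (4, -4).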